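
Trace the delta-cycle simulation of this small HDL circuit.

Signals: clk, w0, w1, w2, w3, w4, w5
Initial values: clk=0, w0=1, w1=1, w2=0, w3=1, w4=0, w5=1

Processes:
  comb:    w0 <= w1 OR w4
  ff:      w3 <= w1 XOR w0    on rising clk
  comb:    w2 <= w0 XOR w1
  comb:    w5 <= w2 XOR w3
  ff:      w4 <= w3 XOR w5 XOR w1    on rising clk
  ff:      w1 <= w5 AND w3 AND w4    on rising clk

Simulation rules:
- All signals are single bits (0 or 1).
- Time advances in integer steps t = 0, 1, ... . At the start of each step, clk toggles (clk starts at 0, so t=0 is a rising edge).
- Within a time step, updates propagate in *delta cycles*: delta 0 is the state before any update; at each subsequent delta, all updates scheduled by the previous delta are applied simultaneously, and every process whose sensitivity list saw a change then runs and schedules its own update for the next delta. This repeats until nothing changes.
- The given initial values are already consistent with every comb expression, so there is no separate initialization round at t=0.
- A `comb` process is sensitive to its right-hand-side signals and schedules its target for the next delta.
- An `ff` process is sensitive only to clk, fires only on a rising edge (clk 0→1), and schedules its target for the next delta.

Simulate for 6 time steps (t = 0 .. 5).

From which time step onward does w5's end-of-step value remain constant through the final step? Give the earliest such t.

2

t0.Δ0 w1=1 w5=1 clk=0 w2=0 w4=0 w0=1 w3=1
t0.Δ1 w1=1 w5=1 clk=1 w2=0 w4=0 w0=1 w3=1
t0.Δ2 w1=0 w5=1 clk=1 w2=0 w4=1 w0=1 w3=0
t0.Δ3 w1=0 w5=0 clk=1 w2=1 w4=1 w0=1 w3=0
t0.Δ4 w1=0 w5=1 clk=1 w2=1 w4=1 w0=1 w3=0
t1.Δ0 w1=0 w5=1 clk=1 w2=1 w4=1 w0=1 w3=0
t1.Δ1 w1=0 w5=1 clk=0 w2=1 w4=1 w0=1 w3=0
t2.Δ0 w1=0 w5=1 clk=0 w2=1 w4=1 w0=1 w3=0
t2.Δ1 w1=0 w5=1 clk=1 w2=1 w4=1 w0=1 w3=0
t2.Δ2 w1=0 w5=1 clk=1 w2=1 w4=1 w0=1 w3=1
t2.Δ3 w1=0 w5=0 clk=1 w2=1 w4=1 w0=1 w3=1
t3.Δ0 w1=0 w5=0 clk=1 w2=1 w4=1 w0=1 w3=1
t3.Δ1 w1=0 w5=0 clk=0 w2=1 w4=1 w0=1 w3=1
t4.Δ0 w1=0 w5=0 clk=0 w2=1 w4=1 w0=1 w3=1
t4.Δ1 w1=0 w5=0 clk=1 w2=1 w4=1 w0=1 w3=1
t5.Δ0 w1=0 w5=0 clk=1 w2=1 w4=1 w0=1 w3=1
t5.Δ1 w1=0 w5=0 clk=0 w2=1 w4=1 w0=1 w3=1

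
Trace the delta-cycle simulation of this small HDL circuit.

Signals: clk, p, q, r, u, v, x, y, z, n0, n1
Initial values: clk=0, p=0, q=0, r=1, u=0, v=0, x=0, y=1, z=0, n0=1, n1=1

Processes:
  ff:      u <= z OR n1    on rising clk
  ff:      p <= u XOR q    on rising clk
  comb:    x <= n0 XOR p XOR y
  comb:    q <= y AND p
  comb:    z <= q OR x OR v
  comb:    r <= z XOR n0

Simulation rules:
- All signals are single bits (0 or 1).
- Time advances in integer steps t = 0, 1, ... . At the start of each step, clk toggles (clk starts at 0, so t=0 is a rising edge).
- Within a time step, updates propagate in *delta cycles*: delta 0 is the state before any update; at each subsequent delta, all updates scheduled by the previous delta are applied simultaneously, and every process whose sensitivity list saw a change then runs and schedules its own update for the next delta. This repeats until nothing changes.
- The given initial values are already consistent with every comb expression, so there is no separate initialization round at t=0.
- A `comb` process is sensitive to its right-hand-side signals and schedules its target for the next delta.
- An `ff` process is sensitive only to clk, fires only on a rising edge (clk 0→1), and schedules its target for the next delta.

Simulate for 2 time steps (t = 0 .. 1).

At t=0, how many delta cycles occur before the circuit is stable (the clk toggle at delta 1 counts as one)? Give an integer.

[bits: y,z,x,u,v,r,n0,p,clk,q,n1]
t=0: Δ0=10000110001 Δ1=10000110101 Δ2=10010110101 | 2Δ
t=1: Δ0=10010110101 Δ1=10010110001 | 1Δ

2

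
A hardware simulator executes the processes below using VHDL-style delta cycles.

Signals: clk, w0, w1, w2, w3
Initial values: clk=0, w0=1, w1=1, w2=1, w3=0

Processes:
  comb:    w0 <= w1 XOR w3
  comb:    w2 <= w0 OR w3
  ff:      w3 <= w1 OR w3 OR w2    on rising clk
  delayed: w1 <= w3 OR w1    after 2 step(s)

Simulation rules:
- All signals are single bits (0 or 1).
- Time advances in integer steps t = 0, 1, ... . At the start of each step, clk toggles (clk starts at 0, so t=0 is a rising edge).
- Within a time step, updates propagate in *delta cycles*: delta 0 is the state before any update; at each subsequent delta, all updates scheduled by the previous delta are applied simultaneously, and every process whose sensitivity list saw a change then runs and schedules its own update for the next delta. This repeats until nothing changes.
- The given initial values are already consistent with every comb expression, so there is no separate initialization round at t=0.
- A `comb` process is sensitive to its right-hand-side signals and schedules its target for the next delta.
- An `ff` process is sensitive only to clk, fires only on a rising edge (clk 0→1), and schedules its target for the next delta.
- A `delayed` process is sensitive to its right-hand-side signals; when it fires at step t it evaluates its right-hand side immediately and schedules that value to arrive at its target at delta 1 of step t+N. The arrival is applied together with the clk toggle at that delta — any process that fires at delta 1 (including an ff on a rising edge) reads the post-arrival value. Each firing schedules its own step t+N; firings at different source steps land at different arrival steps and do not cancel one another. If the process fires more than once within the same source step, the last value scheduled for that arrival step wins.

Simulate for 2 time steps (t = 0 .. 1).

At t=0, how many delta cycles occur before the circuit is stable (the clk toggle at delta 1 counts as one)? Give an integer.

3

t=0 Δ0: w3=0 w1=1 clk=0 w2=1 w0=1
  Δ1: clk:0→1
  Δ2: w3:0→1
  Δ3: w0:1→0
  (3Δ to stable)
t=1 Δ0: w3=1 w1=1 clk=1 w2=1 w0=0
  Δ1: clk:1→0
  (1Δ to stable)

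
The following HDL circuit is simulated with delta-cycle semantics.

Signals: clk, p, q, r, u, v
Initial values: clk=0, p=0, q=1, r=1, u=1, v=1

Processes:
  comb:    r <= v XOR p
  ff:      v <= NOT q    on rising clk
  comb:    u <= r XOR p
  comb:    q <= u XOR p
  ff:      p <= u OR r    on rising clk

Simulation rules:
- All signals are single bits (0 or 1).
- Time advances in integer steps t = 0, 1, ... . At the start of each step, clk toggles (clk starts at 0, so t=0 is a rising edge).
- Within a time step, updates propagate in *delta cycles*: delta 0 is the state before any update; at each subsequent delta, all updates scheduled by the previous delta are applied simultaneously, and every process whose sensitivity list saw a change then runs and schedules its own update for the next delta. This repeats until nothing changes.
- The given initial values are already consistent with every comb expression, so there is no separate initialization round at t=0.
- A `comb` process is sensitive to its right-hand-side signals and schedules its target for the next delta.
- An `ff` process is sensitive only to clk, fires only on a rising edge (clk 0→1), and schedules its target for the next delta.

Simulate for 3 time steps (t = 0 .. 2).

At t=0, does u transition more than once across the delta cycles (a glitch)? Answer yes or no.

no

[bits: u,v,q,p,clk,r]
t=0: Δ0=111001 Δ1=111011 Δ2=101111 Δ3=000111 Δ4=001111 | 4Δ
t=1: Δ0=001111 Δ1=001101 | 1Δ
t=2: Δ0=001101 Δ1=001111 | 1Δ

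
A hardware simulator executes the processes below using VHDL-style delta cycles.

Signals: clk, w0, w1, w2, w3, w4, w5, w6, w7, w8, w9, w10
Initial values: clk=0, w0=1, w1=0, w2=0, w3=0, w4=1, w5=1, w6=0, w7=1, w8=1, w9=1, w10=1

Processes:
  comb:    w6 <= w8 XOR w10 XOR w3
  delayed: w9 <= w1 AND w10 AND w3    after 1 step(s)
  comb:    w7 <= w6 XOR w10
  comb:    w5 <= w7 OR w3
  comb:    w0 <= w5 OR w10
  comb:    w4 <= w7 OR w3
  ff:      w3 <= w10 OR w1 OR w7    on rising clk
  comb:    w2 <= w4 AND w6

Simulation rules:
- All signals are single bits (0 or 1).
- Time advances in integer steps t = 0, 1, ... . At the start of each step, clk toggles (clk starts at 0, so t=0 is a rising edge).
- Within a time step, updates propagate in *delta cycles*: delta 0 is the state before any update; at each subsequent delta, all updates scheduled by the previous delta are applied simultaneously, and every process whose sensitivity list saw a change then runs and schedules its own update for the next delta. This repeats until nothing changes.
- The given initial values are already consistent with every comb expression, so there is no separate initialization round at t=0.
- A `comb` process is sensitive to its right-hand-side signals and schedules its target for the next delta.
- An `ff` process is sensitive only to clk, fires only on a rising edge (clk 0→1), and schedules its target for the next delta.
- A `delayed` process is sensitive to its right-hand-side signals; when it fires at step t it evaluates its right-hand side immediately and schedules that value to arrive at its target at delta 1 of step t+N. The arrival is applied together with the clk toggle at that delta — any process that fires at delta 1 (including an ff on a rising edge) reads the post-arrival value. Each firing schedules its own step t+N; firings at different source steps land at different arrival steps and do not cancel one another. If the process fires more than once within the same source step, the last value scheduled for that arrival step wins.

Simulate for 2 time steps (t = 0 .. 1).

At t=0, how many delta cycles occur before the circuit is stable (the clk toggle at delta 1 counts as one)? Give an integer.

t=0 Δ0: clk=0 w1=0 w8=1 w7=1 w10=1 w3=0 w4=1 w9=1 w2=0 w5=1 w6=0 w0=1
  Δ1: clk:0→1
  Δ2: w3:0→1
  Δ3: w6:0→1
  Δ4: w7:1→0, w2:0→1
  (4Δ to stable)
t=1 Δ0: clk=1 w1=0 w8=1 w7=0 w10=1 w3=1 w4=1 w9=1 w2=1 w5=1 w6=1 w0=1
  Δ1: clk:1→0, w9:1→0
  (1Δ to stable)

4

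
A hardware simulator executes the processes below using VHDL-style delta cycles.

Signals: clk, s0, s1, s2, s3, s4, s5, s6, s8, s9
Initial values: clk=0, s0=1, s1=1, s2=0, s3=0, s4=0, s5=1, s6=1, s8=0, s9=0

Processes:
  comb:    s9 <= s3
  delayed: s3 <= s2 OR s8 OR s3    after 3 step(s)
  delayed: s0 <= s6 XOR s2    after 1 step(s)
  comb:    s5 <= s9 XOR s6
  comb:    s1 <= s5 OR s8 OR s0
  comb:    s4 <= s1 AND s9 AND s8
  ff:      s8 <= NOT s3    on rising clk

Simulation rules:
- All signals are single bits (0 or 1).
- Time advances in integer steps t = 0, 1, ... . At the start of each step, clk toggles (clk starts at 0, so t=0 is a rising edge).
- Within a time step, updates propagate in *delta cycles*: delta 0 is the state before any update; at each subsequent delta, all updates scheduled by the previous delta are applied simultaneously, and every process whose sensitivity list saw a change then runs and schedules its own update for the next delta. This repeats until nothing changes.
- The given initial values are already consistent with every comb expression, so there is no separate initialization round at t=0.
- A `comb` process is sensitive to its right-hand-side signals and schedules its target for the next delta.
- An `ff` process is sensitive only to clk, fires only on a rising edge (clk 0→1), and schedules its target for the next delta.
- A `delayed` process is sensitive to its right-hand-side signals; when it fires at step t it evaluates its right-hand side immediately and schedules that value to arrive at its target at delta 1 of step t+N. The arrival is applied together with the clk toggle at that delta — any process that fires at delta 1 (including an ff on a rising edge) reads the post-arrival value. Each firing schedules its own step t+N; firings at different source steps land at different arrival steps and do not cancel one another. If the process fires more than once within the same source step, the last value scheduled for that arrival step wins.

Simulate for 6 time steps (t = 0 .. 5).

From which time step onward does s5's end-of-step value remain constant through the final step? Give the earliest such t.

t0.Δ0 s6=1 clk=0 s1=1 s3=0 s2=0 s9=0 s0=1 s4=0 s5=1 s8=0
t0.Δ1 s6=1 clk=1 s1=1 s3=0 s2=0 s9=0 s0=1 s4=0 s5=1 s8=0
t0.Δ2 s6=1 clk=1 s1=1 s3=0 s2=0 s9=0 s0=1 s4=0 s5=1 s8=1
t1.Δ0 s6=1 clk=1 s1=1 s3=0 s2=0 s9=0 s0=1 s4=0 s5=1 s8=1
t1.Δ1 s6=1 clk=0 s1=1 s3=0 s2=0 s9=0 s0=1 s4=0 s5=1 s8=1
t2.Δ0 s6=1 clk=0 s1=1 s3=0 s2=0 s9=0 s0=1 s4=0 s5=1 s8=1
t2.Δ1 s6=1 clk=1 s1=1 s3=0 s2=0 s9=0 s0=1 s4=0 s5=1 s8=1
t3.Δ0 s6=1 clk=1 s1=1 s3=0 s2=0 s9=0 s0=1 s4=0 s5=1 s8=1
t3.Δ1 s6=1 clk=0 s1=1 s3=1 s2=0 s9=0 s0=1 s4=0 s5=1 s8=1
t3.Δ2 s6=1 clk=0 s1=1 s3=1 s2=0 s9=1 s0=1 s4=0 s5=1 s8=1
t3.Δ3 s6=1 clk=0 s1=1 s3=1 s2=0 s9=1 s0=1 s4=1 s5=0 s8=1
t4.Δ0 s6=1 clk=0 s1=1 s3=1 s2=0 s9=1 s0=1 s4=1 s5=0 s8=1
t4.Δ1 s6=1 clk=1 s1=1 s3=1 s2=0 s9=1 s0=1 s4=1 s5=0 s8=1
t4.Δ2 s6=1 clk=1 s1=1 s3=1 s2=0 s9=1 s0=1 s4=1 s5=0 s8=0
t4.Δ3 s6=1 clk=1 s1=1 s3=1 s2=0 s9=1 s0=1 s4=0 s5=0 s8=0
t5.Δ0 s6=1 clk=1 s1=1 s3=1 s2=0 s9=1 s0=1 s4=0 s5=0 s8=0
t5.Δ1 s6=1 clk=0 s1=1 s3=1 s2=0 s9=1 s0=1 s4=0 s5=0 s8=0

3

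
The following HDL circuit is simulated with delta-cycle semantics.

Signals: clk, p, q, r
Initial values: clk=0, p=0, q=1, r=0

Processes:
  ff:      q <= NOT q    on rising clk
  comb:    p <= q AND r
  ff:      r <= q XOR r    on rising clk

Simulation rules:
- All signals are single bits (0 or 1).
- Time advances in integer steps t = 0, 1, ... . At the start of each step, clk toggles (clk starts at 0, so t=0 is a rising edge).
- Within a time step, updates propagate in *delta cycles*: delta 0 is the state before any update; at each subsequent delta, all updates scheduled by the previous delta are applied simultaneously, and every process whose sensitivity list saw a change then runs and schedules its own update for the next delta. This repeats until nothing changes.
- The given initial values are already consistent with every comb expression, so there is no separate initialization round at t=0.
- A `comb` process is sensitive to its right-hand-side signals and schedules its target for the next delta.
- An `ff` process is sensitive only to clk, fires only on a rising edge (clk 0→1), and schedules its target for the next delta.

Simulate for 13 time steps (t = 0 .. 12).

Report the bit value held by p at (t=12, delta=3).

t=0 Δ0: r=0 q=1 clk=0 p=0
  Δ1: clk:0→1
  Δ2: r:0→1, q:1→0
  (2Δ to stable)
t=1 Δ0: r=1 q=0 clk=1 p=0
  Δ1: clk:1→0
  (1Δ to stable)
t=2 Δ0: r=1 q=0 clk=0 p=0
  Δ1: clk:0→1
  Δ2: q:0→1
  Δ3: p:0→1
  (3Δ to stable)
t=3 Δ0: r=1 q=1 clk=1 p=1
  Δ1: clk:1→0
  (1Δ to stable)
t=4 Δ0: r=1 q=1 clk=0 p=1
  Δ1: clk:0→1
  Δ2: r:1→0, q:1→0
  Δ3: p:1→0
  (3Δ to stable)
t=5 Δ0: r=0 q=0 clk=1 p=0
  Δ1: clk:1→0
  (1Δ to stable)
t=6 Δ0: r=0 q=0 clk=0 p=0
  Δ1: clk:0→1
  Δ2: q:0→1
  (2Δ to stable)
t=7 Δ0: r=0 q=1 clk=1 p=0
  Δ1: clk:1→0
  (1Δ to stable)
t=8 Δ0: r=0 q=1 clk=0 p=0
  Δ1: clk:0→1
  Δ2: r:0→1, q:1→0
  (2Δ to stable)
t=9 Δ0: r=1 q=0 clk=1 p=0
  Δ1: clk:1→0
  (1Δ to stable)
t=10 Δ0: r=1 q=0 clk=0 p=0
  Δ1: clk:0→1
  Δ2: q:0→1
  Δ3: p:0→1
  (3Δ to stable)
t=11 Δ0: r=1 q=1 clk=1 p=1
  Δ1: clk:1→0
  (1Δ to stable)
t=12 Δ0: r=1 q=1 clk=0 p=1
  Δ1: clk:0→1
  Δ2: r:1→0, q:1→0
  Δ3: p:1→0
  (3Δ to stable)

0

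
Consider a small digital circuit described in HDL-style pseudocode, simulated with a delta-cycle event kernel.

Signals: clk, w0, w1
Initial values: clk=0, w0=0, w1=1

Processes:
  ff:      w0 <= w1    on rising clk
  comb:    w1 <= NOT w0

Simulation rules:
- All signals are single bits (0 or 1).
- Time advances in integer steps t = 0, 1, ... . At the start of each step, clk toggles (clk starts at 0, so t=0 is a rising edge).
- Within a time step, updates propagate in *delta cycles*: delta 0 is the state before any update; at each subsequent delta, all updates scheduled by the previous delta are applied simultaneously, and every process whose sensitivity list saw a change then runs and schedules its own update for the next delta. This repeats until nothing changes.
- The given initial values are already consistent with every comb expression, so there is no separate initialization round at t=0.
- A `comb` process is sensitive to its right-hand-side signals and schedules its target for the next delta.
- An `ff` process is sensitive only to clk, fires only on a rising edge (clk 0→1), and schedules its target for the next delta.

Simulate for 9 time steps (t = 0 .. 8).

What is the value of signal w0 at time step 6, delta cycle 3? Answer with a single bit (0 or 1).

[bits: w1,clk,w0]
t=0: Δ0=100 Δ1=110 Δ2=111 Δ3=011 | 3Δ
t=1: Δ0=011 Δ1=001 | 1Δ
t=2: Δ0=001 Δ1=011 Δ2=010 Δ3=110 | 3Δ
t=3: Δ0=110 Δ1=100 | 1Δ
t=4: Δ0=100 Δ1=110 Δ2=111 Δ3=011 | 3Δ
t=5: Δ0=011 Δ1=001 | 1Δ
t=6: Δ0=001 Δ1=011 Δ2=010 Δ3=110 | 3Δ
t=7: Δ0=110 Δ1=100 | 1Δ
t=8: Δ0=100 Δ1=110 Δ2=111 Δ3=011 | 3Δ

0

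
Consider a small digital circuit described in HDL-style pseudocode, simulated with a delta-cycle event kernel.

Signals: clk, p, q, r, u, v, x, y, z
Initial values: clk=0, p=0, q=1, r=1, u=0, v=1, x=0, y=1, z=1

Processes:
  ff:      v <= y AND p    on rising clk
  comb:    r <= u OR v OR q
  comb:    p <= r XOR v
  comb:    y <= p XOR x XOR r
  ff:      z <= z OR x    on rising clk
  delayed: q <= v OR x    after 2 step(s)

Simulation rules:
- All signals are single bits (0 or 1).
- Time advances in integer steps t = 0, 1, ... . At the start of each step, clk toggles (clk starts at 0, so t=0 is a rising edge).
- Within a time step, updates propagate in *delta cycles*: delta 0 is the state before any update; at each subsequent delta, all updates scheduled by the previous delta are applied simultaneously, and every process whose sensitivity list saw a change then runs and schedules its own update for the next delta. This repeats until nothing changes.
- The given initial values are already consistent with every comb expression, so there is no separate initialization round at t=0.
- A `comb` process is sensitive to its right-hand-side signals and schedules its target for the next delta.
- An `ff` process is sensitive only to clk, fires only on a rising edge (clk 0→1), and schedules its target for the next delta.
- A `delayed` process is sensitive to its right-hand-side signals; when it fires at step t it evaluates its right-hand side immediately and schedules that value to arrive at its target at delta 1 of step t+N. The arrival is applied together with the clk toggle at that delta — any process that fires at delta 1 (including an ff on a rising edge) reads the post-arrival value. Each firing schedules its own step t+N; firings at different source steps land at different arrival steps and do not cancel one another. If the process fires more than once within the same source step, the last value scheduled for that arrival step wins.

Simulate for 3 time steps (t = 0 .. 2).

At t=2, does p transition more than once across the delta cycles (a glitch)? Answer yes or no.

no

t0.Δ0 q=1 x=0 clk=0 p=0 u=0 z=1 r=1 y=1 v=1
t0.Δ1 q=1 x=0 clk=1 p=0 u=0 z=1 r=1 y=1 v=1
t0.Δ2 q=1 x=0 clk=1 p=0 u=0 z=1 r=1 y=1 v=0
t0.Δ3 q=1 x=0 clk=1 p=1 u=0 z=1 r=1 y=1 v=0
t0.Δ4 q=1 x=0 clk=1 p=1 u=0 z=1 r=1 y=0 v=0
t1.Δ0 q=1 x=0 clk=1 p=1 u=0 z=1 r=1 y=0 v=0
t1.Δ1 q=1 x=0 clk=0 p=1 u=0 z=1 r=1 y=0 v=0
t2.Δ0 q=1 x=0 clk=0 p=1 u=0 z=1 r=1 y=0 v=0
t2.Δ1 q=0 x=0 clk=1 p=1 u=0 z=1 r=1 y=0 v=0
t2.Δ2 q=0 x=0 clk=1 p=1 u=0 z=1 r=0 y=0 v=0
t2.Δ3 q=0 x=0 clk=1 p=0 u=0 z=1 r=0 y=1 v=0
t2.Δ4 q=0 x=0 clk=1 p=0 u=0 z=1 r=0 y=0 v=0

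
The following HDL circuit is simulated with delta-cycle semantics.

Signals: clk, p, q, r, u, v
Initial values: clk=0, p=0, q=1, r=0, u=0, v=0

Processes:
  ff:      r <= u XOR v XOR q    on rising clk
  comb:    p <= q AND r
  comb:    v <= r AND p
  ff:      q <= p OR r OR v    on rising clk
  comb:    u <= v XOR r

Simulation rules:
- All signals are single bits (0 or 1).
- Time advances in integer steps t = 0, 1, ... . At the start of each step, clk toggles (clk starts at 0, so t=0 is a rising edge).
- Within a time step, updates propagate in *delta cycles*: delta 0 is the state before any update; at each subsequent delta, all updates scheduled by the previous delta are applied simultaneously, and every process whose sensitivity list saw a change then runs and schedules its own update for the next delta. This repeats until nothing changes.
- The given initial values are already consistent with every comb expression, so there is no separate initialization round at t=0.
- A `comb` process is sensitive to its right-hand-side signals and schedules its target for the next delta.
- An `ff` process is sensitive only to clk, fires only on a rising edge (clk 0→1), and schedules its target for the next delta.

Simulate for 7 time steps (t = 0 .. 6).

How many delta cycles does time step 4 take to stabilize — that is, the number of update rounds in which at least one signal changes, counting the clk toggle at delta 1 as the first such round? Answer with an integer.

4

t0.Δ0 v=0 clk=0 q=1 u=0 r=0 p=0
t0.Δ1 v=0 clk=1 q=1 u=0 r=0 p=0
t0.Δ2 v=0 clk=1 q=0 u=0 r=1 p=0
t0.Δ3 v=0 clk=1 q=0 u=1 r=1 p=0
t1.Δ0 v=0 clk=1 q=0 u=1 r=1 p=0
t1.Δ1 v=0 clk=0 q=0 u=1 r=1 p=0
t2.Δ0 v=0 clk=0 q=0 u=1 r=1 p=0
t2.Δ1 v=0 clk=1 q=0 u=1 r=1 p=0
t2.Δ2 v=0 clk=1 q=1 u=1 r=1 p=0
t2.Δ3 v=0 clk=1 q=1 u=1 r=1 p=1
t2.Δ4 v=1 clk=1 q=1 u=1 r=1 p=1
t2.Δ5 v=1 clk=1 q=1 u=0 r=1 p=1
t3.Δ0 v=1 clk=1 q=1 u=0 r=1 p=1
t3.Δ1 v=1 clk=0 q=1 u=0 r=1 p=1
t4.Δ0 v=1 clk=0 q=1 u=0 r=1 p=1
t4.Δ1 v=1 clk=1 q=1 u=0 r=1 p=1
t4.Δ2 v=1 clk=1 q=1 u=0 r=0 p=1
t4.Δ3 v=0 clk=1 q=1 u=1 r=0 p=0
t4.Δ4 v=0 clk=1 q=1 u=0 r=0 p=0
t5.Δ0 v=0 clk=1 q=1 u=0 r=0 p=0
t5.Δ1 v=0 clk=0 q=1 u=0 r=0 p=0
t6.Δ0 v=0 clk=0 q=1 u=0 r=0 p=0
t6.Δ1 v=0 clk=1 q=1 u=0 r=0 p=0
t6.Δ2 v=0 clk=1 q=0 u=0 r=1 p=0
t6.Δ3 v=0 clk=1 q=0 u=1 r=1 p=0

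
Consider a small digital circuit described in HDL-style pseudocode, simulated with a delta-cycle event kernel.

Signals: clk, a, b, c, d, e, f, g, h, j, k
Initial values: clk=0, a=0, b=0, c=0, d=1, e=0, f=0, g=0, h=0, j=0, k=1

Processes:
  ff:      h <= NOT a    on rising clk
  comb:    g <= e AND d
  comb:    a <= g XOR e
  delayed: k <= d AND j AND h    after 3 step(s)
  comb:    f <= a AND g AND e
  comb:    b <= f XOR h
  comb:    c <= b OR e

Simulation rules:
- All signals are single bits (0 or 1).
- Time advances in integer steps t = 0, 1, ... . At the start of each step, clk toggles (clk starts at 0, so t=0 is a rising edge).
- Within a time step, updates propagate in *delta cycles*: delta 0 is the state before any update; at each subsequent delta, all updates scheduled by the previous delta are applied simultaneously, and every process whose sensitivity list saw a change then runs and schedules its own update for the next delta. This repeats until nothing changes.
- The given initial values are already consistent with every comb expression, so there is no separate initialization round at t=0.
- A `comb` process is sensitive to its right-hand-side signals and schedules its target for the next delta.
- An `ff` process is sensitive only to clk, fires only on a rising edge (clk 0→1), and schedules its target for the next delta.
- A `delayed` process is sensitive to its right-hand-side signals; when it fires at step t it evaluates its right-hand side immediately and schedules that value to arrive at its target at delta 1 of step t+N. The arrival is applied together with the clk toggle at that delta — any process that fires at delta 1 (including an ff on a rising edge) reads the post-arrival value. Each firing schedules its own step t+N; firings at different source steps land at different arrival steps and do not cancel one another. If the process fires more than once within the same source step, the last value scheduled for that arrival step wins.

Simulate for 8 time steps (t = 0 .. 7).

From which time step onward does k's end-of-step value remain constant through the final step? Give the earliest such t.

3

[bits: clk,d,j,k,b,g,f,a,h,c,e]
t=0: Δ0=01010000000 Δ1=11010000000 Δ2=11010000100 Δ3=11011000100 Δ4=11011000110 | 4Δ
t=1: Δ0=11011000110 Δ1=01011000110 | 1Δ
t=2: Δ0=01011000110 Δ1=11011000110 | 1Δ
t=3: Δ0=11011000110 Δ1=01001000110 | 1Δ
t=4: Δ0=01001000110 Δ1=11001000110 | 1Δ
t=5: Δ0=11001000110 Δ1=01001000110 | 1Δ
t=6: Δ0=01001000110 Δ1=11001000110 | 1Δ
t=7: Δ0=11001000110 Δ1=01001000110 | 1Δ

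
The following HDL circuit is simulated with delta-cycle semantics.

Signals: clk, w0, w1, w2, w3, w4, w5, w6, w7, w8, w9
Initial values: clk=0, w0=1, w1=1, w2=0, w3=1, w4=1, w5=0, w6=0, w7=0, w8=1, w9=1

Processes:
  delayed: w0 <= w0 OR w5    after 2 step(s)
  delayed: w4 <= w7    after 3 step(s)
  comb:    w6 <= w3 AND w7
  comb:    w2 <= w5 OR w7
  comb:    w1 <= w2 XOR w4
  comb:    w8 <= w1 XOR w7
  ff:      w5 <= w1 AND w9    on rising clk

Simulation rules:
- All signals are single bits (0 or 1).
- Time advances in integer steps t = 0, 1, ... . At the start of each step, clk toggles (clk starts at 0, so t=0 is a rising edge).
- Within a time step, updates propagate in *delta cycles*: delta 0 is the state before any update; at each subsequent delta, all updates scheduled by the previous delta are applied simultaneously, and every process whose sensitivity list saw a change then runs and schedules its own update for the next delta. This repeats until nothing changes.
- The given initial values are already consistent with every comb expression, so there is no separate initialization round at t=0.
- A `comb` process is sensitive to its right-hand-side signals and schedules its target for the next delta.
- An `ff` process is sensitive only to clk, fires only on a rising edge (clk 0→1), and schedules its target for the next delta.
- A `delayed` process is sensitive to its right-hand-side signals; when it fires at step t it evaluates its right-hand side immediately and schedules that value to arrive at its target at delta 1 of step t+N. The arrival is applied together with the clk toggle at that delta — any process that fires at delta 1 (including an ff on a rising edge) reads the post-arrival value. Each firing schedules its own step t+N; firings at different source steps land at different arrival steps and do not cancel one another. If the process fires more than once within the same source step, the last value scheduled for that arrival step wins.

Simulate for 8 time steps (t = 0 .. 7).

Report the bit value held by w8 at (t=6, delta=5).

1

t=0 Δ0: w3=1 w4=1 w7=0 w0=1 w6=0 clk=0 w8=1 w5=0 w1=1 w9=1 w2=0
  Δ1: clk:0→1
  Δ2: w5:0→1
  Δ3: w2:0→1
  Δ4: w1:1→0
  Δ5: w8:1→0
  (5Δ to stable)
t=1 Δ0: w3=1 w4=1 w7=0 w0=1 w6=0 clk=1 w8=0 w5=1 w1=0 w9=1 w2=1
  Δ1: clk:1→0
  (1Δ to stable)
t=2 Δ0: w3=1 w4=1 w7=0 w0=1 w6=0 clk=0 w8=0 w5=1 w1=0 w9=1 w2=1
  Δ1: clk:0→1
  Δ2: w5:1→0
  Δ3: w2:1→0
  Δ4: w1:0→1
  Δ5: w8:0→1
  (5Δ to stable)
t=3 Δ0: w3=1 w4=1 w7=0 w0=1 w6=0 clk=1 w8=1 w5=0 w1=1 w9=1 w2=0
  Δ1: clk:1→0
  (1Δ to stable)
t=4 Δ0: w3=1 w4=1 w7=0 w0=1 w6=0 clk=0 w8=1 w5=0 w1=1 w9=1 w2=0
  Δ1: clk:0→1
  Δ2: w5:0→1
  Δ3: w2:0→1
  Δ4: w1:1→0
  Δ5: w8:1→0
  (5Δ to stable)
t=5 Δ0: w3=1 w4=1 w7=0 w0=1 w6=0 clk=1 w8=0 w5=1 w1=0 w9=1 w2=1
  Δ1: clk:1→0
  (1Δ to stable)
t=6 Δ0: w3=1 w4=1 w7=0 w0=1 w6=0 clk=0 w8=0 w5=1 w1=0 w9=1 w2=1
  Δ1: clk:0→1
  Δ2: w5:1→0
  Δ3: w2:1→0
  Δ4: w1:0→1
  Δ5: w8:0→1
  (5Δ to stable)
t=7 Δ0: w3=1 w4=1 w7=0 w0=1 w6=0 clk=1 w8=1 w5=0 w1=1 w9=1 w2=0
  Δ1: clk:1→0
  (1Δ to stable)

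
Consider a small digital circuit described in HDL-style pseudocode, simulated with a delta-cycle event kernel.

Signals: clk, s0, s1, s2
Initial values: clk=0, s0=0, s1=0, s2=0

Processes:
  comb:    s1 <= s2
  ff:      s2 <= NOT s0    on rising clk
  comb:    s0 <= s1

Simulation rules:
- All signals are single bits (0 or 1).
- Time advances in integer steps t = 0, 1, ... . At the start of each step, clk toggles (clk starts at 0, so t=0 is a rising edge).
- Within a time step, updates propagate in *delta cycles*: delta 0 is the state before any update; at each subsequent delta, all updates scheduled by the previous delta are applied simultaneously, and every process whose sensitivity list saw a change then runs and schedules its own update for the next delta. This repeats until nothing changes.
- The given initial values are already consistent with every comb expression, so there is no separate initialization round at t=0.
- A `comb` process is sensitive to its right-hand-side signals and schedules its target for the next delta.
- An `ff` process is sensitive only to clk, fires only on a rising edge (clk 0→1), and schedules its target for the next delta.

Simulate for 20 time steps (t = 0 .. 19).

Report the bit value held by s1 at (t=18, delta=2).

1

t0.Δ0 s2=0 s0=0 s1=0 clk=0
t0.Δ1 s2=0 s0=0 s1=0 clk=1
t0.Δ2 s2=1 s0=0 s1=0 clk=1
t0.Δ3 s2=1 s0=0 s1=1 clk=1
t0.Δ4 s2=1 s0=1 s1=1 clk=1
t1.Δ0 s2=1 s0=1 s1=1 clk=1
t1.Δ1 s2=1 s0=1 s1=1 clk=0
t2.Δ0 s2=1 s0=1 s1=1 clk=0
t2.Δ1 s2=1 s0=1 s1=1 clk=1
t2.Δ2 s2=0 s0=1 s1=1 clk=1
t2.Δ3 s2=0 s0=1 s1=0 clk=1
t2.Δ4 s2=0 s0=0 s1=0 clk=1
t3.Δ0 s2=0 s0=0 s1=0 clk=1
t3.Δ1 s2=0 s0=0 s1=0 clk=0
t4.Δ0 s2=0 s0=0 s1=0 clk=0
t4.Δ1 s2=0 s0=0 s1=0 clk=1
t4.Δ2 s2=1 s0=0 s1=0 clk=1
t4.Δ3 s2=1 s0=0 s1=1 clk=1
t4.Δ4 s2=1 s0=1 s1=1 clk=1
t5.Δ0 s2=1 s0=1 s1=1 clk=1
t5.Δ1 s2=1 s0=1 s1=1 clk=0
t6.Δ0 s2=1 s0=1 s1=1 clk=0
t6.Δ1 s2=1 s0=1 s1=1 clk=1
t6.Δ2 s2=0 s0=1 s1=1 clk=1
t6.Δ3 s2=0 s0=1 s1=0 clk=1
t6.Δ4 s2=0 s0=0 s1=0 clk=1
t7.Δ0 s2=0 s0=0 s1=0 clk=1
t7.Δ1 s2=0 s0=0 s1=0 clk=0
t8.Δ0 s2=0 s0=0 s1=0 clk=0
t8.Δ1 s2=0 s0=0 s1=0 clk=1
t8.Δ2 s2=1 s0=0 s1=0 clk=1
t8.Δ3 s2=1 s0=0 s1=1 clk=1
t8.Δ4 s2=1 s0=1 s1=1 clk=1
t9.Δ0 s2=1 s0=1 s1=1 clk=1
t9.Δ1 s2=1 s0=1 s1=1 clk=0
t10.Δ0 s2=1 s0=1 s1=1 clk=0
t10.Δ1 s2=1 s0=1 s1=1 clk=1
t10.Δ2 s2=0 s0=1 s1=1 clk=1
t10.Δ3 s2=0 s0=1 s1=0 clk=1
t10.Δ4 s2=0 s0=0 s1=0 clk=1
t11.Δ0 s2=0 s0=0 s1=0 clk=1
t11.Δ1 s2=0 s0=0 s1=0 clk=0
t12.Δ0 s2=0 s0=0 s1=0 clk=0
t12.Δ1 s2=0 s0=0 s1=0 clk=1
t12.Δ2 s2=1 s0=0 s1=0 clk=1
t12.Δ3 s2=1 s0=0 s1=1 clk=1
t12.Δ4 s2=1 s0=1 s1=1 clk=1
t13.Δ0 s2=1 s0=1 s1=1 clk=1
t13.Δ1 s2=1 s0=1 s1=1 clk=0
t14.Δ0 s2=1 s0=1 s1=1 clk=0
t14.Δ1 s2=1 s0=1 s1=1 clk=1
t14.Δ2 s2=0 s0=1 s1=1 clk=1
t14.Δ3 s2=0 s0=1 s1=0 clk=1
t14.Δ4 s2=0 s0=0 s1=0 clk=1
t15.Δ0 s2=0 s0=0 s1=0 clk=1
t15.Δ1 s2=0 s0=0 s1=0 clk=0
t16.Δ0 s2=0 s0=0 s1=0 clk=0
t16.Δ1 s2=0 s0=0 s1=0 clk=1
t16.Δ2 s2=1 s0=0 s1=0 clk=1
t16.Δ3 s2=1 s0=0 s1=1 clk=1
t16.Δ4 s2=1 s0=1 s1=1 clk=1
t17.Δ0 s2=1 s0=1 s1=1 clk=1
t17.Δ1 s2=1 s0=1 s1=1 clk=0
t18.Δ0 s2=1 s0=1 s1=1 clk=0
t18.Δ1 s2=1 s0=1 s1=1 clk=1
t18.Δ2 s2=0 s0=1 s1=1 clk=1
t18.Δ3 s2=0 s0=1 s1=0 clk=1
t18.Δ4 s2=0 s0=0 s1=0 clk=1
t19.Δ0 s2=0 s0=0 s1=0 clk=1
t19.Δ1 s2=0 s0=0 s1=0 clk=0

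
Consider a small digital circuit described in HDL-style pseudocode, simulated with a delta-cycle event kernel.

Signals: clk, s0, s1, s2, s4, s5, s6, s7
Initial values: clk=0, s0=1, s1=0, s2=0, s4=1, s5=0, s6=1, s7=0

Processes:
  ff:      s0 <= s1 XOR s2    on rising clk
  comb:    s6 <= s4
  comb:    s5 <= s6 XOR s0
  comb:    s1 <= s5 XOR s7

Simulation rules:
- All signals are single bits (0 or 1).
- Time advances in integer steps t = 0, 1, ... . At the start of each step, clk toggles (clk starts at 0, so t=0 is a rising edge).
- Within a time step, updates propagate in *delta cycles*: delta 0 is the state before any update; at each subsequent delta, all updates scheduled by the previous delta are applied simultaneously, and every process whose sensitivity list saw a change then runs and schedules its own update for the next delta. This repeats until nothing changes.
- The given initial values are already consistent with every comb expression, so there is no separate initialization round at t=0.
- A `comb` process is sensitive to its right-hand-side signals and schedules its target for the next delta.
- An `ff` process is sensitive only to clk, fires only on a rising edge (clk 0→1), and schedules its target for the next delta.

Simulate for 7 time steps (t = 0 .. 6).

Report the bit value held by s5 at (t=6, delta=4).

0

t=0 Δ0: s1=0 s5=0 s6=1 s7=0 clk=0 s2=0 s0=1 s4=1
  Δ1: clk:0→1
  Δ2: s0:1→0
  Δ3: s5:0→1
  Δ4: s1:0→1
  (4Δ to stable)
t=1 Δ0: s1=1 s5=1 s6=1 s7=0 clk=1 s2=0 s0=0 s4=1
  Δ1: clk:1→0
  (1Δ to stable)
t=2 Δ0: s1=1 s5=1 s6=1 s7=0 clk=0 s2=0 s0=0 s4=1
  Δ1: clk:0→1
  Δ2: s0:0→1
  Δ3: s5:1→0
  Δ4: s1:1→0
  (4Δ to stable)
t=3 Δ0: s1=0 s5=0 s6=1 s7=0 clk=1 s2=0 s0=1 s4=1
  Δ1: clk:1→0
  (1Δ to stable)
t=4 Δ0: s1=0 s5=0 s6=1 s7=0 clk=0 s2=0 s0=1 s4=1
  Δ1: clk:0→1
  Δ2: s0:1→0
  Δ3: s5:0→1
  Δ4: s1:0→1
  (4Δ to stable)
t=5 Δ0: s1=1 s5=1 s6=1 s7=0 clk=1 s2=0 s0=0 s4=1
  Δ1: clk:1→0
  (1Δ to stable)
t=6 Δ0: s1=1 s5=1 s6=1 s7=0 clk=0 s2=0 s0=0 s4=1
  Δ1: clk:0→1
  Δ2: s0:0→1
  Δ3: s5:1→0
  Δ4: s1:1→0
  (4Δ to stable)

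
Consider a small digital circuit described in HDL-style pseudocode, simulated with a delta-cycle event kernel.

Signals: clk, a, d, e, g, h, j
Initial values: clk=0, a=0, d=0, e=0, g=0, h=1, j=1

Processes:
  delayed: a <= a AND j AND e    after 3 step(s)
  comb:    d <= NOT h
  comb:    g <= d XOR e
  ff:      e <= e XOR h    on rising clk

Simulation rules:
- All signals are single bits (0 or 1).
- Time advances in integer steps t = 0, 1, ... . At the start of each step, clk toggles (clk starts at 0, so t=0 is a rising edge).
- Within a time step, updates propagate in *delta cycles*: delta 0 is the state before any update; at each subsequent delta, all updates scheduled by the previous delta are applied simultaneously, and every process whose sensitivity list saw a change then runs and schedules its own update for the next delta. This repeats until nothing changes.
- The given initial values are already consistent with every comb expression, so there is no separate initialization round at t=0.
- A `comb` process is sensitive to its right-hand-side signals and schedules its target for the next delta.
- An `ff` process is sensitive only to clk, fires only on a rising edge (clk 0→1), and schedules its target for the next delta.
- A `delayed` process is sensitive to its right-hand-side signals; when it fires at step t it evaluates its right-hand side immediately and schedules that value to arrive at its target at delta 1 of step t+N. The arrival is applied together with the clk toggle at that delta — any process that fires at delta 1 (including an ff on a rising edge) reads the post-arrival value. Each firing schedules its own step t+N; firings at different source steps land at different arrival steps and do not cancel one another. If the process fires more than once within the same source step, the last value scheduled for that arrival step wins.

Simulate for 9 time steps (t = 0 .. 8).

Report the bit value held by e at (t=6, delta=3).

0

[bits: j,e,a,d,clk,g,h]
t=0: Δ0=1000001 Δ1=1000101 Δ2=1100101 Δ3=1100111 | 3Δ
t=1: Δ0=1100111 Δ1=1100011 | 1Δ
t=2: Δ0=1100011 Δ1=1100111 Δ2=1000111 Δ3=1000101 | 3Δ
t=3: Δ0=1000101 Δ1=1000001 | 1Δ
t=4: Δ0=1000001 Δ1=1000101 Δ2=1100101 Δ3=1100111 | 3Δ
t=5: Δ0=1100111 Δ1=1100011 | 1Δ
t=6: Δ0=1100011 Δ1=1100111 Δ2=1000111 Δ3=1000101 | 3Δ
t=7: Δ0=1000101 Δ1=1000001 | 1Δ
t=8: Δ0=1000001 Δ1=1000101 Δ2=1100101 Δ3=1100111 | 3Δ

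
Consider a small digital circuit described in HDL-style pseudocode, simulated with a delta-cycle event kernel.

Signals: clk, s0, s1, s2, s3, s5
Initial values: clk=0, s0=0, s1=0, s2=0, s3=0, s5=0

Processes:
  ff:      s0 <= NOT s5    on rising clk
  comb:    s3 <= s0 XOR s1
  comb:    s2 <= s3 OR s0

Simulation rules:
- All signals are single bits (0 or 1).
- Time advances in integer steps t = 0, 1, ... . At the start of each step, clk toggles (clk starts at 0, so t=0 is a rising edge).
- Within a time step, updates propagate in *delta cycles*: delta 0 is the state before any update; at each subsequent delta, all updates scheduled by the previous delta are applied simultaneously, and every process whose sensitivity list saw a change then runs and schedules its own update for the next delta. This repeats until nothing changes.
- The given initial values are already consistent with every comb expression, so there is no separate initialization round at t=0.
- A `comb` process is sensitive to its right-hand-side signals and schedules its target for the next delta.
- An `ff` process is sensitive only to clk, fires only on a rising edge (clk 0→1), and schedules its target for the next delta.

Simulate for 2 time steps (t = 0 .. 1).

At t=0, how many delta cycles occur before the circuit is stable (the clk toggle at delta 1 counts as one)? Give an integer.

t=0 Δ0: clk=0 s5=0 s0=0 s3=0 s2=0 s1=0
  Δ1: clk:0→1
  Δ2: s0:0→1
  Δ3: s3:0→1, s2:0→1
  (3Δ to stable)
t=1 Δ0: clk=1 s5=0 s0=1 s3=1 s2=1 s1=0
  Δ1: clk:1→0
  (1Δ to stable)

3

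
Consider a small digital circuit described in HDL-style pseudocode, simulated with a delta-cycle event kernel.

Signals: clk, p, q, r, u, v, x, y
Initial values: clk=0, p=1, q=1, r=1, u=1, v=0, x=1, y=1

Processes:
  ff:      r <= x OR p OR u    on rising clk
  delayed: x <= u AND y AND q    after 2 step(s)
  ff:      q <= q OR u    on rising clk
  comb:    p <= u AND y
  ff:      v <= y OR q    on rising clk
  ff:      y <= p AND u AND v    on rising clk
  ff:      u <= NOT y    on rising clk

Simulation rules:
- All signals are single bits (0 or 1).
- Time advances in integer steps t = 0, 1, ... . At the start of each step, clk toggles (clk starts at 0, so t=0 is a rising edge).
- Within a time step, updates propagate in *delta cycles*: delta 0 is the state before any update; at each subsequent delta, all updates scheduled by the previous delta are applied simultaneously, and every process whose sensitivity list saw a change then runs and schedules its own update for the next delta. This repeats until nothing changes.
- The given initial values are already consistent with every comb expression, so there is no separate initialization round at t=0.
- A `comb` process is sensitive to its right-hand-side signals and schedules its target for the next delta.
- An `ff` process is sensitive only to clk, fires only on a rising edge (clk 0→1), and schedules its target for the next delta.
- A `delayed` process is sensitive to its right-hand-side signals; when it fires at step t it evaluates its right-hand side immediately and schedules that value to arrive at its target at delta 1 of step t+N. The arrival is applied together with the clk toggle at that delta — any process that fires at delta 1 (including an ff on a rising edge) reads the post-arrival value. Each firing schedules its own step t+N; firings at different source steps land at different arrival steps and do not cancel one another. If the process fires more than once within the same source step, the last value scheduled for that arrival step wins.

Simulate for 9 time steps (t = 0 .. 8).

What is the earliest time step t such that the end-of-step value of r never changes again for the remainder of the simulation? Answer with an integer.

t=0 Δ0: v=0 clk=0 y=1 x=1 u=1 q=1 r=1 p=1
  Δ1: clk:0→1
  Δ2: v:0→1, y:1→0, u:1→0
  Δ3: p:1→0
  (3Δ to stable)
t=1 Δ0: v=1 clk=1 y=0 x=1 u=0 q=1 r=1 p=0
  Δ1: clk:1→0
  (1Δ to stable)
t=2 Δ0: v=1 clk=0 y=0 x=1 u=0 q=1 r=1 p=0
  Δ1: clk:0→1, x:1→0
  Δ2: u:0→1, r:1→0
  (2Δ to stable)
t=3 Δ0: v=1 clk=1 y=0 x=0 u=1 q=1 r=0 p=0
  Δ1: clk:1→0
  (1Δ to stable)
t=4 Δ0: v=1 clk=0 y=0 x=0 u=1 q=1 r=0 p=0
  Δ1: clk:0→1
  Δ2: r:0→1
  (2Δ to stable)
t=5 Δ0: v=1 clk=1 y=0 x=0 u=1 q=1 r=1 p=0
  Δ1: clk:1→0
  (1Δ to stable)
t=6 Δ0: v=1 clk=0 y=0 x=0 u=1 q=1 r=1 p=0
  Δ1: clk:0→1
  (1Δ to stable)
t=7 Δ0: v=1 clk=1 y=0 x=0 u=1 q=1 r=1 p=0
  Δ1: clk:1→0
  (1Δ to stable)
t=8 Δ0: v=1 clk=0 y=0 x=0 u=1 q=1 r=1 p=0
  Δ1: clk:0→1
  (1Δ to stable)

4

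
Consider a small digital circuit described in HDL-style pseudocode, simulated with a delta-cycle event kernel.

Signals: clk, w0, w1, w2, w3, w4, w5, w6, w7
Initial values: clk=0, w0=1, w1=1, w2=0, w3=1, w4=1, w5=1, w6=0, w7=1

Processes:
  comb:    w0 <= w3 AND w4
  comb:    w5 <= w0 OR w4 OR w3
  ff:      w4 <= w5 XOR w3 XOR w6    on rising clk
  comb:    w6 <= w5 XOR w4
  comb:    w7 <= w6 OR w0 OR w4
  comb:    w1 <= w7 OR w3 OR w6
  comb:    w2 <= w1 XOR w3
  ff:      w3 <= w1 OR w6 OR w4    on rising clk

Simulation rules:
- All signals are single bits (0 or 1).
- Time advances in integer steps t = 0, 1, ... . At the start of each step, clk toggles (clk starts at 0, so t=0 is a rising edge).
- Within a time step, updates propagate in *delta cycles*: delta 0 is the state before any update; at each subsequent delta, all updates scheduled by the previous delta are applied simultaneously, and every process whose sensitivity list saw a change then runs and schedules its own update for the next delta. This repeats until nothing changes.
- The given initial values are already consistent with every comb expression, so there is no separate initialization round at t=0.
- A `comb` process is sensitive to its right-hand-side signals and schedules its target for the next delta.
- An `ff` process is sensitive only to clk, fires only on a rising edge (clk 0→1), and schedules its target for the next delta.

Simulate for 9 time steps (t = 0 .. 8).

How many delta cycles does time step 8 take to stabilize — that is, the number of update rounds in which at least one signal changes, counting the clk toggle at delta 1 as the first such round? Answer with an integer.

[bits: w1,w0,w7,w3,clk,w4,w6,w5,w2]
t=0: Δ0=111101010 Δ1=111111010 Δ2=111110010 Δ3=101110110 | 3Δ
t=1: Δ0=101110110 Δ1=101100110 | 1Δ
t=2: Δ0=101100110 Δ1=101110110 Δ2=101111110 Δ3=111111010 | 3Δ
t=3: Δ0=111111010 Δ1=111101010 | 1Δ
t=4: Δ0=111101010 Δ1=111111010 Δ2=111110010 Δ3=101110110 | 3Δ
t=5: Δ0=101110110 Δ1=101100110 | 1Δ
t=6: Δ0=101100110 Δ1=101110110 Δ2=101111110 Δ3=111111010 | 3Δ
t=7: Δ0=111111010 Δ1=111101010 | 1Δ
t=8: Δ0=111101010 Δ1=111111010 Δ2=111110010 Δ3=101110110 | 3Δ

3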